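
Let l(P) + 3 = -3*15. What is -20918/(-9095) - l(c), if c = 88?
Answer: 457478/9095 ≈ 50.300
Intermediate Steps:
l(P) = -48 (l(P) = -3 - 3*15 = -3 - 45 = -48)
-20918/(-9095) - l(c) = -20918/(-9095) - 1*(-48) = -20918*(-1/9095) + 48 = 20918/9095 + 48 = 457478/9095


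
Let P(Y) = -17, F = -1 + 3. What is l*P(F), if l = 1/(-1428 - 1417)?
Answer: 17/2845 ≈ 0.0059754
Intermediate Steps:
l = -1/2845 (l = 1/(-2845) = -1/2845 ≈ -0.00035149)
F = 2
l*P(F) = -1/2845*(-17) = 17/2845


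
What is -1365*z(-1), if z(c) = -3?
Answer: 4095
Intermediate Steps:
-1365*z(-1) = -1365*(-3) = 4095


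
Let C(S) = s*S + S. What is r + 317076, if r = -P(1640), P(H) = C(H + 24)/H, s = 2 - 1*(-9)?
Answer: 64998084/205 ≈ 3.1706e+5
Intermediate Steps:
s = 11 (s = 2 + 9 = 11)
C(S) = 12*S (C(S) = 11*S + S = 12*S)
P(H) = (288 + 12*H)/H (P(H) = (12*(H + 24))/H = (12*(24 + H))/H = (288 + 12*H)/H)
r = -2496/205 (r = -(12 + 288/1640) = -(12 + 288*(1/1640)) = -(12 + 36/205) = -1*2496/205 = -2496/205 ≈ -12.176)
r + 317076 = -2496/205 + 317076 = 64998084/205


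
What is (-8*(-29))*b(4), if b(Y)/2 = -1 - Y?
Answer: -2320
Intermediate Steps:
b(Y) = -2 - 2*Y (b(Y) = 2*(-1 - Y) = -2 - 2*Y)
(-8*(-29))*b(4) = (-8*(-29))*(-2 - 2*4) = 232*(-2 - 8) = 232*(-10) = -2320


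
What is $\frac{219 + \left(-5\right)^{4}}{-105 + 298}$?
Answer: $\frac{844}{193} \approx 4.3731$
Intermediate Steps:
$\frac{219 + \left(-5\right)^{4}}{-105 + 298} = \frac{219 + 625}{193} = 844 \cdot \frac{1}{193} = \frac{844}{193}$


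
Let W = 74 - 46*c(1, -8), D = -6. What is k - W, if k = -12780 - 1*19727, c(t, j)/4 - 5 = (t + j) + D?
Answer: -34053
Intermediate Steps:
c(t, j) = -4 + 4*j + 4*t (c(t, j) = 20 + 4*((t + j) - 6) = 20 + 4*((j + t) - 6) = 20 + 4*(-6 + j + t) = 20 + (-24 + 4*j + 4*t) = -4 + 4*j + 4*t)
k = -32507 (k = -12780 - 19727 = -32507)
W = 1546 (W = 74 - 46*(-4 + 4*(-8) + 4*1) = 74 - 46*(-4 - 32 + 4) = 74 - 46*(-32) = 74 + 1472 = 1546)
k - W = -32507 - 1*1546 = -32507 - 1546 = -34053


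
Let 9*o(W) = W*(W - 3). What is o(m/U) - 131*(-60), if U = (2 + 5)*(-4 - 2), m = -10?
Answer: 31196050/3969 ≈ 7859.9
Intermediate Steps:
U = -42 (U = 7*(-6) = -42)
o(W) = W*(-3 + W)/9 (o(W) = (W*(W - 3))/9 = (W*(-3 + W))/9 = W*(-3 + W)/9)
o(m/U) - 131*(-60) = (-10/(-42))*(-3 - 10/(-42))/9 - 131*(-60) = (-10*(-1/42))*(-3 - 10*(-1/42))/9 + 7860 = (⅑)*(5/21)*(-3 + 5/21) + 7860 = (⅑)*(5/21)*(-58/21) + 7860 = -290/3969 + 7860 = 31196050/3969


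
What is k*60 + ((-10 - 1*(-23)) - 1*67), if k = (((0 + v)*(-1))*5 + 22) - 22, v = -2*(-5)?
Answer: -3054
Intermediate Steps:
v = 10
k = -50 (k = (((0 + 10)*(-1))*5 + 22) - 22 = ((10*(-1))*5 + 22) - 22 = (-10*5 + 22) - 22 = (-50 + 22) - 22 = -28 - 22 = -50)
k*60 + ((-10 - 1*(-23)) - 1*67) = -50*60 + ((-10 - 1*(-23)) - 1*67) = -3000 + ((-10 + 23) - 67) = -3000 + (13 - 67) = -3000 - 54 = -3054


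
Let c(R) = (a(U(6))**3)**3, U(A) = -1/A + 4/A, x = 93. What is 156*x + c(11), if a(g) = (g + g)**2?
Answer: 14509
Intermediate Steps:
U(A) = 3/A
a(g) = 4*g**2 (a(g) = (2*g)**2 = 4*g**2)
c(R) = 1 (c(R) = ((4*(3/6)**2)**3)**3 = ((4*(3*(1/6))**2)**3)**3 = ((4*(1/2)**2)**3)**3 = ((4*(1/4))**3)**3 = (1**3)**3 = 1**3 = 1)
156*x + c(11) = 156*93 + 1 = 14508 + 1 = 14509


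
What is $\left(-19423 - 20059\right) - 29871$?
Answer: $-69353$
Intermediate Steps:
$\left(-19423 - 20059\right) - 29871 = -39482 - 29871 = -69353$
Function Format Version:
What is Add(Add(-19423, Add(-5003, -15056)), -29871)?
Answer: -69353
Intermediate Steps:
Add(Add(-19423, Add(-5003, -15056)), -29871) = Add(Add(-19423, -20059), -29871) = Add(-39482, -29871) = -69353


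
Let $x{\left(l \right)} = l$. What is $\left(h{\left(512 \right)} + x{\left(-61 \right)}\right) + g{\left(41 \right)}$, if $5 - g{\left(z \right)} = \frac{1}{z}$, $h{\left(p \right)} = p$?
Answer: $\frac{18695}{41} \approx 455.98$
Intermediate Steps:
$g{\left(z \right)} = 5 - \frac{1}{z}$
$\left(h{\left(512 \right)} + x{\left(-61 \right)}\right) + g{\left(41 \right)} = \left(512 - 61\right) + \left(5 - \frac{1}{41}\right) = 451 + \left(5 - \frac{1}{41}\right) = 451 + \frac{204}{41} = \frac{18695}{41}$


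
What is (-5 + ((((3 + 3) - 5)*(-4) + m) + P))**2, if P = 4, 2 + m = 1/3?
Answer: 400/9 ≈ 44.444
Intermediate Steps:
m = -5/3 (m = -2 + 1/3 = -5/3 ≈ -1.6667)
(-5 + ((((3 + 3) - 5)*(-4) + m) + P))**2 = (-5 + ((((3 + 3) - 5)*(-4) - 5/3) + 4))**2 = (-5 + (((6 - 5)*(-4) - 5/3) + 4))**2 = (-5 + ((1*(-4) - 5/3) + 4))**2 = (-5 + ((-4 - 5/3) + 4))**2 = (-5 + (-17/3 + 4))**2 = (-5 - 5/3)**2 = (-20/3)**2 = 400/9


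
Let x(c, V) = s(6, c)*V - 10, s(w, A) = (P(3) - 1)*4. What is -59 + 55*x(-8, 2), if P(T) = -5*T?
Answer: -7649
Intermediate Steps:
s(w, A) = -64 (s(w, A) = (-5*3 - 1)*4 = (-15 - 1)*4 = -16*4 = -64)
x(c, V) = -10 - 64*V (x(c, V) = -64*V - 10 = -10 - 64*V)
-59 + 55*x(-8, 2) = -59 + 55*(-10 - 64*2) = -59 + 55*(-10 - 128) = -59 + 55*(-138) = -59 - 7590 = -7649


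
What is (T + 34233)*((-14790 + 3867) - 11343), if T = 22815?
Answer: -1270230768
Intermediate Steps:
(T + 34233)*((-14790 + 3867) - 11343) = (22815 + 34233)*((-14790 + 3867) - 11343) = 57048*(-10923 - 11343) = 57048*(-22266) = -1270230768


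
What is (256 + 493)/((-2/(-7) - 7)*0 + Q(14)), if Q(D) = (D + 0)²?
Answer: 107/28 ≈ 3.8214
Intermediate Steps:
Q(D) = D²
(256 + 493)/((-2/(-7) - 7)*0 + Q(14)) = (256 + 493)/((-2/(-7) - 7)*0 + 14²) = 749/((-2*(-⅐) - 7)*0 + 196) = 749/((2/7 - 7)*0 + 196) = 749/(-47/7*0 + 196) = 749/(0 + 196) = 749/196 = 749*(1/196) = 107/28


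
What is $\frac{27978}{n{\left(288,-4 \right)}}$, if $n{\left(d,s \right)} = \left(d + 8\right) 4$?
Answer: $\frac{13989}{592} \approx 23.63$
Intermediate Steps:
$n{\left(d,s \right)} = 32 + 4 d$ ($n{\left(d,s \right)} = \left(8 + d\right) 4 = 32 + 4 d$)
$\frac{27978}{n{\left(288,-4 \right)}} = \frac{27978}{32 + 4 \cdot 288} = \frac{27978}{32 + 1152} = \frac{27978}{1184} = 27978 \cdot \frac{1}{1184} = \frac{13989}{592}$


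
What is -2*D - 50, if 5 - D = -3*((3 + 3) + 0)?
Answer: -96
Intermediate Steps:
D = 23 (D = 5 - (-3)*((3 + 3) + 0) = 5 - (-3)*(6 + 0) = 5 - (-3)*6 = 5 - 1*(-18) = 5 + 18 = 23)
-2*D - 50 = -2*23 - 50 = -46 - 50 = -96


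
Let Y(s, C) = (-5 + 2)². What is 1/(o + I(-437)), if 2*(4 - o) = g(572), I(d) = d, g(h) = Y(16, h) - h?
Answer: -2/303 ≈ -0.0066007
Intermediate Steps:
Y(s, C) = 9 (Y(s, C) = (-3)² = 9)
g(h) = 9 - h
o = 571/2 (o = 4 - (9 - 1*572)/2 = 4 - (9 - 572)/2 = 4 - ½*(-563) = 4 + 563/2 = 571/2 ≈ 285.50)
1/(o + I(-437)) = 1/(571/2 - 437) = 1/(-303/2) = -2/303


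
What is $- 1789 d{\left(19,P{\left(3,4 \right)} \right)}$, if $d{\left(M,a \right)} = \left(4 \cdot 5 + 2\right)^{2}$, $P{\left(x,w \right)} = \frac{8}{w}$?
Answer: $-865876$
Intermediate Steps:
$d{\left(M,a \right)} = 484$ ($d{\left(M,a \right)} = \left(20 + 2\right)^{2} = 22^{2} = 484$)
$- 1789 d{\left(19,P{\left(3,4 \right)} \right)} = \left(-1789\right) 484 = -865876$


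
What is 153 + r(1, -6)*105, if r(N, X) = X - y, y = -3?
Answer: -162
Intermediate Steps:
r(N, X) = 3 + X (r(N, X) = X - 1*(-3) = X + 3 = 3 + X)
153 + r(1, -6)*105 = 153 + (3 - 6)*105 = 153 - 3*105 = 153 - 315 = -162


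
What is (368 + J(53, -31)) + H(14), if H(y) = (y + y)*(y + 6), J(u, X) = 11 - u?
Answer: 886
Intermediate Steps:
H(y) = 2*y*(6 + y) (H(y) = (2*y)*(6 + y) = 2*y*(6 + y))
(368 + J(53, -31)) + H(14) = (368 + (11 - 1*53)) + 2*14*(6 + 14) = (368 + (11 - 53)) + 2*14*20 = (368 - 42) + 560 = 326 + 560 = 886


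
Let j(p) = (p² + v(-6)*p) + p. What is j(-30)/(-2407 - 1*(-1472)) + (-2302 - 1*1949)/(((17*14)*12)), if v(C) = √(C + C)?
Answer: -25331/10472 + 12*I*√3/187 ≈ -2.4189 + 0.11115*I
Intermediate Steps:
v(C) = √2*√C (v(C) = √(2*C) = √2*√C)
j(p) = p + p² + 2*I*p*√3 (j(p) = (p² + (√2*√(-6))*p) + p = (p² + (√2*(I*√6))*p) + p = (p² + (2*I*√3)*p) + p = (p² + 2*I*p*√3) + p = p + p² + 2*I*p*√3)
j(-30)/(-2407 - 1*(-1472)) + (-2302 - 1*1949)/(((17*14)*12)) = (-30*(1 - 30 + 2*I*√3))/(-2407 - 1*(-1472)) + (-2302 - 1*1949)/(((17*14)*12)) = (-30*(-29 + 2*I*√3))/(-2407 + 1472) + (-2302 - 1949)/((238*12)) = (870 - 60*I*√3)/(-935) - 4251/2856 = (870 - 60*I*√3)*(-1/935) - 4251*1/2856 = (-174/187 + 12*I*√3/187) - 1417/952 = -25331/10472 + 12*I*√3/187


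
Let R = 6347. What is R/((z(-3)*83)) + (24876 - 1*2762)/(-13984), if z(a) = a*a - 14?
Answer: -48966879/2901680 ≈ -16.875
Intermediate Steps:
z(a) = -14 + a² (z(a) = a² - 14 = -14 + a²)
R/((z(-3)*83)) + (24876 - 1*2762)/(-13984) = 6347/(((-14 + (-3)²)*83)) + (24876 - 1*2762)/(-13984) = 6347/(((-14 + 9)*83)) + (24876 - 2762)*(-1/13984) = 6347/((-5*83)) + 22114*(-1/13984) = 6347/(-415) - 11057/6992 = 6347*(-1/415) - 11057/6992 = -6347/415 - 11057/6992 = -48966879/2901680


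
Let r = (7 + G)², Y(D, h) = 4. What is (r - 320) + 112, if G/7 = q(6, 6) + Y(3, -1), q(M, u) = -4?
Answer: -159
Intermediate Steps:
G = 0 (G = 7*(-4 + 4) = 7*0 = 0)
r = 49 (r = (7 + 0)² = 7² = 49)
(r - 320) + 112 = (49 - 320) + 112 = -271 + 112 = -159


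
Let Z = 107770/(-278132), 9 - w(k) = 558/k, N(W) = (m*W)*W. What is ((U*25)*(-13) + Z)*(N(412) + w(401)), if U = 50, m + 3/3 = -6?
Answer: 34734180264001595/1798886 ≈ 1.9309e+10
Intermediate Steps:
m = -7 (m = -1 - 6 = -7)
N(W) = -7*W² (N(W) = (-7*W)*W = -7*W²)
w(k) = 9 - 558/k
Z = -53885/139066 (Z = 107770*(-1/278132) = -53885/139066 ≈ -0.38748)
((U*25)*(-13) + Z)*(N(412) + w(401)) = ((50*25)*(-13) - 53885/139066)*(-7*412² + (9 - 558/401)) = (1250*(-13) - 53885/139066)*(-7*169744 + (9 - 558*1/401)) = (-16250 - 53885/139066)*(-1188208 + (9 - 558/401)) = -2259876385*(-1188208 + 3051/401)/139066 = -2259876385/139066*(-476468357/401) = 34734180264001595/1798886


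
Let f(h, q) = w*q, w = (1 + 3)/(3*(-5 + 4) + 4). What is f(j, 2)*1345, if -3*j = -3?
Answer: 10760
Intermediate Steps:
j = 1 (j = -⅓*(-3) = 1)
w = 4 (w = 4/(3*(-1) + 4) = 4/(-3 + 4) = 4/1 = 4*1 = 4)
f(h, q) = 4*q
f(j, 2)*1345 = (4*2)*1345 = 8*1345 = 10760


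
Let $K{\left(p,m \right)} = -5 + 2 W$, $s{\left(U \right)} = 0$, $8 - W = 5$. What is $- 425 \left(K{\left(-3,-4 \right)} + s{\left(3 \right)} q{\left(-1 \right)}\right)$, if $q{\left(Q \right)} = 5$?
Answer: $-425$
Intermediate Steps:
$W = 3$ ($W = 8 - 5 = 3$)
$K{\left(p,m \right)} = 1$ ($K{\left(p,m \right)} = -5 + 2 \cdot 3 = -5 + 6 = 1$)
$- 425 \left(K{\left(-3,-4 \right)} + s{\left(3 \right)} q{\left(-1 \right)}\right) = - 425 \left(1 + 0 \cdot 5\right) = - 425 \left(1 + 0\right) = \left(-425\right) 1 = -425$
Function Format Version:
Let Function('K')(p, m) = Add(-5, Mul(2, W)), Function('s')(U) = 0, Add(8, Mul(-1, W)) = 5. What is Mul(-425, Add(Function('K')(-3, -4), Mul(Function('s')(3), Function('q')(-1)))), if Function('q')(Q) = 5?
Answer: -425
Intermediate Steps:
W = 3 (W = Add(8, Mul(-1, 5)) = Add(8, -5) = 3)
Function('K')(p, m) = 1 (Function('K')(p, m) = Add(-5, Mul(2, 3)) = Add(-5, 6) = 1)
Mul(-425, Add(Function('K')(-3, -4), Mul(Function('s')(3), Function('q')(-1)))) = Mul(-425, Add(1, Mul(0, 5))) = Mul(-425, Add(1, 0)) = Mul(-425, 1) = -425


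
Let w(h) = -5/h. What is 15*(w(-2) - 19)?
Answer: -495/2 ≈ -247.50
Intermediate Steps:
15*(w(-2) - 19) = 15*(-5/(-2) - 19) = 15*(-5*(-½) - 19) = 15*(5/2 - 19) = 15*(-33/2) = -495/2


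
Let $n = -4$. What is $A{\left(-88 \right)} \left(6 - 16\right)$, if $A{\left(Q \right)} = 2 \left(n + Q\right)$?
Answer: $1840$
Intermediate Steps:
$A{\left(Q \right)} = -8 + 2 Q$ ($A{\left(Q \right)} = 2 \left(-4 + Q\right) = -8 + 2 Q$)
$A{\left(-88 \right)} \left(6 - 16\right) = \left(-8 + 2 \left(-88\right)\right) \left(6 - 16\right) = \left(-8 - 176\right) \left(-10\right) = \left(-184\right) \left(-10\right) = 1840$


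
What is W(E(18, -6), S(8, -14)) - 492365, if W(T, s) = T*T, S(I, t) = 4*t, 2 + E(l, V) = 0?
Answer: -492361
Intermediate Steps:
E(l, V) = -2 (E(l, V) = -2 + 0 = -2)
W(T, s) = T**2
W(E(18, -6), S(8, -14)) - 492365 = (-2)**2 - 492365 = 4 - 492365 = -492361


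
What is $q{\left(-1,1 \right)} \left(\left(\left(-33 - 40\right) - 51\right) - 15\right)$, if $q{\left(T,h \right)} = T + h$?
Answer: $0$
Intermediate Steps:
$q{\left(-1,1 \right)} \left(\left(\left(-33 - 40\right) - 51\right) - 15\right) = \left(-1 + 1\right) \left(\left(\left(-33 - 40\right) - 51\right) - 15\right) = 0 \left(\left(-73 - 51\right) - 15\right) = 0 \left(-124 - 15\right) = 0 \left(-139\right) = 0$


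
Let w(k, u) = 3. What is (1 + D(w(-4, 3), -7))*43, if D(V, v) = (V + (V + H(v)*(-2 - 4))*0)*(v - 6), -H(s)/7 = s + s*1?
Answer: -1634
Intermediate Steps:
H(s) = -14*s (H(s) = -7*(s + s*1) = -7*(s + s) = -14*s)
D(V, v) = V*(-6 + v) (D(V, v) = (V + (V + (-14*v)*(-2 - 4))*0)*(v - 6) = (V + (V - 14*v*(-6))*0)*(-6 + v) = (V + (V + 84*v)*0)*(-6 + v) = (V + 0)*(-6 + v) = V*(-6 + v))
(1 + D(w(-4, 3), -7))*43 = (1 + 3*(-6 - 7))*43 = (1 + 3*(-13))*43 = (1 - 39)*43 = -38*43 = -1634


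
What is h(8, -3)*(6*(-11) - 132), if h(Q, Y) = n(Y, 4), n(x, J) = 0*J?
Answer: 0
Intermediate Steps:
n(x, J) = 0
h(Q, Y) = 0
h(8, -3)*(6*(-11) - 132) = 0*(6*(-11) - 132) = 0*(-66 - 132) = 0*(-198) = 0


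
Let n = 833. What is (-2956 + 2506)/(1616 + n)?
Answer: -450/2449 ≈ -0.18375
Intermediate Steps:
(-2956 + 2506)/(1616 + n) = (-2956 + 2506)/(1616 + 833) = -450/2449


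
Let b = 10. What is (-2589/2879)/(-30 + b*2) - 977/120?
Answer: -556343/69096 ≈ -8.0517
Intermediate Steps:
(-2589/2879)/(-30 + b*2) - 977/120 = (-2589/2879)/(-30 + 10*2) - 977/120 = (-2589*1/2879)/(-30 + 20) - 977*1/120 = -2589/2879/(-10) - 977/120 = -2589/2879*(-⅒) - 977/120 = 2589/28790 - 977/120 = -556343/69096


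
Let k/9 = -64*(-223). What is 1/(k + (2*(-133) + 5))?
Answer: 1/128187 ≈ 7.8011e-6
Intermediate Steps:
k = 128448 (k = 9*(-64*(-223)) = 9*14272 = 128448)
1/(k + (2*(-133) + 5)) = 1/(128448 + (2*(-133) + 5)) = 1/(128448 + (-266 + 5)) = 1/(128448 - 261) = 1/128187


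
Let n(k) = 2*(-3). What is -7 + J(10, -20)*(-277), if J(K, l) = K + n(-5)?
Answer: -1115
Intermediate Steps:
n(k) = -6
J(K, l) = -6 + K (J(K, l) = K - 6 = -6 + K)
-7 + J(10, -20)*(-277) = -7 + (-6 + 10)*(-277) = -7 + 4*(-277) = -7 - 1108 = -1115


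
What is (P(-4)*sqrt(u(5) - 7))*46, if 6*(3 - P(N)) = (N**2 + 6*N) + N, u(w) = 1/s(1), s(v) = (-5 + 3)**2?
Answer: 345*I*sqrt(3) ≈ 597.56*I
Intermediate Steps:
s(v) = 4 (s(v) = (-2)**2 = 4)
u(w) = 1/4
P(N) = 3 - 7*N/6 - N**2/6 (P(N) = 3 - ((N**2 + 6*N) + N)/6 = 3 - (N**2 + 7*N)/6 = 3 + (-7*N/6 - N**2/6) = 3 - 7*N/6 - N**2/6)
(P(-4)*sqrt(u(5) - 7))*46 = ((3 - 7/6*(-4) - 1/6*(-4)**2)*sqrt(1/4 - 7))*46 = ((3 + 14/3 - 1/6*16)*sqrt(-27/4))*46 = ((3 + 14/3 - 8/3)*(3*I*sqrt(3)/2))*46 = (5*(3*I*sqrt(3)/2))*46 = (15*I*sqrt(3)/2)*46 = 345*I*sqrt(3)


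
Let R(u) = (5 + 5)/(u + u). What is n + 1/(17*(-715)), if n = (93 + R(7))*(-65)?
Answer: -518289207/85085 ≈ -6091.4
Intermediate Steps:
R(u) = 5/u (R(u) = 10/((2*u)) = 10*(1/(2*u)) = 5/u)
n = -42640/7 (n = (93 + 5/7)*(-65) = (656/7)*(-65) = -42640/7 ≈ -6091.4)
n + 1/(17*(-715)) = -42640/7 + 1/(17*(-715)) = -42640/7 + 1/(-12155) = -42640/7 - 1/12155 = -518289207/85085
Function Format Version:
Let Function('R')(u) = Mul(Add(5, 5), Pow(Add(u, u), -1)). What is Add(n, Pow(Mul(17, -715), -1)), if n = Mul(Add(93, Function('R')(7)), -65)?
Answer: Rational(-518289207, 85085) ≈ -6091.4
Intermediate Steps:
Function('R')(u) = Mul(5, Pow(u, -1)) (Function('R')(u) = Mul(10, Pow(Mul(2, u), -1)) = Mul(10, Mul(Rational(1, 2), Pow(u, -1))) = Mul(5, Pow(u, -1)))
n = Rational(-42640, 7) (n = Mul(Add(93, Mul(5, Pow(7, -1))), -65) = Mul(Add(93, Mul(5, Rational(1, 7))), -65) = Mul(Add(93, Rational(5, 7)), -65) = Mul(Rational(656, 7), -65) = Rational(-42640, 7) ≈ -6091.4)
Add(n, Pow(Mul(17, -715), -1)) = Add(Rational(-42640, 7), Pow(Mul(17, -715), -1)) = Add(Rational(-42640, 7), Pow(-12155, -1)) = Add(Rational(-42640, 7), Rational(-1, 12155)) = Rational(-518289207, 85085)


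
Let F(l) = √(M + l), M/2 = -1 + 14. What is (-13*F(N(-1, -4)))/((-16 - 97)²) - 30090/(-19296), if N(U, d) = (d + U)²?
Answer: 5015/3216 - 13*√51/12769 ≈ 1.5521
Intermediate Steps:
M = 26 (M = 2*(-1 + 14) = 2*13 = 26)
N(U, d) = (U + d)²
F(l) = √(26 + l)
(-13*F(N(-1, -4)))/((-16 - 97)²) - 30090/(-19296) = (-13*√(26 + (-1 - 4)²))/((-16 - 97)²) - 30090/(-19296) = (-13*√(26 + (-5)²))/((-113)²) - 30090*(-1/19296) = -13*√(26 + 25)/12769 + 5015/3216 = -13*√51*(1/12769) + 5015/3216 = -13*√51/12769 + 5015/3216 = 5015/3216 - 13*√51/12769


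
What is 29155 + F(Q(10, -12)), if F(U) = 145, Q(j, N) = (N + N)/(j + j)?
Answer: 29300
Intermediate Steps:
Q(j, N) = N/j (Q(j, N) = (2*N)/((2*j)) = (2*N)*(1/(2*j)) = N/j)
29155 + F(Q(10, -12)) = 29155 + 145 = 29300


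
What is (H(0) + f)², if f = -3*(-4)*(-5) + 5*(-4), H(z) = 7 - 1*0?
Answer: 5329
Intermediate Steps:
H(z) = 7 (H(z) = 7 + 0 = 7)
f = -80 (f = 12*(-5) - 20 = -60 - 20 = -80)
(H(0) + f)² = (7 - 80)² = (-73)² = 5329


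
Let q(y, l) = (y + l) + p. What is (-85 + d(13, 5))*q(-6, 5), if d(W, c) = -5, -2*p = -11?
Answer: -405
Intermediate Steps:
p = 11/2 (p = -½*(-11) = 11/2 ≈ 5.5000)
q(y, l) = 11/2 + l + y (q(y, l) = (y + l) + 11/2 = (l + y) + 11/2 = 11/2 + l + y)
(-85 + d(13, 5))*q(-6, 5) = (-85 - 5)*(11/2 + 5 - 6) = -90*9/2 = -405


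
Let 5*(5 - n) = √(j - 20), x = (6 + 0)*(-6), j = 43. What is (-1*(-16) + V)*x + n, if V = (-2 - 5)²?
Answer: -2335 - √23/5 ≈ -2336.0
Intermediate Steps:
x = -36 (x = 6*(-6) = -36)
V = 49 (V = (-7)² = 49)
n = 5 - √23/5 (n = 5 - √(43 - 20)/5 = 5 - √23/5 ≈ 4.0408)
(-1*(-16) + V)*x + n = (-1*(-16) + 49)*(-36) + (5 - √23/5) = (16 + 49)*(-36) + (5 - √23/5) = 65*(-36) + (5 - √23/5) = -2340 + (5 - √23/5) = -2335 - √23/5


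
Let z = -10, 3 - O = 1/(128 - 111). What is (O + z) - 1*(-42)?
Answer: 594/17 ≈ 34.941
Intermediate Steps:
O = 50/17 (O = 3 - 1/(128 - 111) = 3 - 1/17 = 50/17 ≈ 2.9412)
(O + z) - 1*(-42) = (50/17 - 10) - 1*(-42) = -120/17 + 42 = 594/17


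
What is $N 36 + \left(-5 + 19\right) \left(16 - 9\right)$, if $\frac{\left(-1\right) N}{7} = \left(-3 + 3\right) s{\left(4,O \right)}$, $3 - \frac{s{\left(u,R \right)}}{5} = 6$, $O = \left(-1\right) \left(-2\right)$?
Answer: $98$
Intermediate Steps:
$O = 2$
$s{\left(u,R \right)} = -15$ ($s{\left(u,R \right)} = 15 - 30 = -15$)
$N = 0$ ($N = - 7 \left(-3 + 3\right) \left(-15\right) = - 7 \cdot 0 \left(-15\right) = \left(-7\right) 0 = 0$)
$N 36 + \left(-5 + 19\right) \left(16 - 9\right) = 0 \cdot 36 + \left(-5 + 19\right) \left(16 - 9\right) = 0 + 14 \cdot 7 = 0 + 98 = 98$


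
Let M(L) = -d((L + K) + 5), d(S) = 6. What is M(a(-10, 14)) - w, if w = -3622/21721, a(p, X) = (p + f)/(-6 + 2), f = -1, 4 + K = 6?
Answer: -126704/21721 ≈ -5.8333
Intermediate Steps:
K = 2 (K = -4 + 6 = 2)
a(p, X) = 1/4 - p/4 (a(p, X) = (p - 1)/(-6 + 2) = (-1 + p)/(-4) = (-1 + p)*(-1/4) = 1/4 - p/4)
M(L) = -6 (M(L) = -1*6 = -6)
w = -3622/21721 (w = -3622*1/21721 = -3622/21721 ≈ -0.16675)
M(a(-10, 14)) - w = -6 - 1*(-3622/21721) = -6 + 3622/21721 = -126704/21721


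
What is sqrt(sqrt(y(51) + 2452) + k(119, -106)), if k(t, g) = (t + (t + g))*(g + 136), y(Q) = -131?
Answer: sqrt(3960 + sqrt(2321)) ≈ 63.310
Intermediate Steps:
k(t, g) = (136 + g)*(g + 2*t) (k(t, g) = (t + (g + t))*(136 + g) = (g + 2*t)*(136 + g) = (136 + g)*(g + 2*t))
sqrt(sqrt(y(51) + 2452) + k(119, -106)) = sqrt(sqrt(-131 + 2452) + ((-106)**2 + 136*(-106) + 272*119 + 2*(-106)*119)) = sqrt(sqrt(2321) + (11236 - 14416 + 32368 - 25228)) = sqrt(sqrt(2321) + 3960) = sqrt(3960 + sqrt(2321))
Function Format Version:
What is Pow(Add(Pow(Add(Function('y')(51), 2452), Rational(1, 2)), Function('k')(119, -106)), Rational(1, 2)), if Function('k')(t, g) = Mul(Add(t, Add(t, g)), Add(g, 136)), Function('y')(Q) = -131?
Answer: Pow(Add(3960, Pow(2321, Rational(1, 2))), Rational(1, 2)) ≈ 63.310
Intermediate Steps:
Function('k')(t, g) = Mul(Add(136, g), Add(g, Mul(2, t))) (Function('k')(t, g) = Mul(Add(t, Add(g, t)), Add(136, g)) = Mul(Add(g, Mul(2, t)), Add(136, g)) = Mul(Add(136, g), Add(g, Mul(2, t))))
Pow(Add(Pow(Add(Function('y')(51), 2452), Rational(1, 2)), Function('k')(119, -106)), Rational(1, 2)) = Pow(Add(Pow(Add(-131, 2452), Rational(1, 2)), Add(Pow(-106, 2), Mul(136, -106), Mul(272, 119), Mul(2, -106, 119))), Rational(1, 2)) = Pow(Add(Pow(2321, Rational(1, 2)), Add(11236, -14416, 32368, -25228)), Rational(1, 2)) = Pow(Add(Pow(2321, Rational(1, 2)), 3960), Rational(1, 2)) = Pow(Add(3960, Pow(2321, Rational(1, 2))), Rational(1, 2))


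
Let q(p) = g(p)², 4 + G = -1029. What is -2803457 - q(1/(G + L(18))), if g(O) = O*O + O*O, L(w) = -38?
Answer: -3688516941370289221/1315703055681 ≈ -2.8035e+6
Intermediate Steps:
G = -1033 (G = -4 - 1029 = -1033)
g(O) = 2*O² (g(O) = O² + O² = 2*O²)
q(p) = 4*p⁴ (q(p) = (2*p²)² = 4*p⁴)
-2803457 - q(1/(G + L(18))) = -2803457 - 4*(1/(-1033 - 38))⁴ = -2803457 - 4*(1/(-1071))⁴ = -2803457 - 4*(-1/1071)⁴ = -2803457 - 4/1315703055681 = -3688516941370289221/1315703055681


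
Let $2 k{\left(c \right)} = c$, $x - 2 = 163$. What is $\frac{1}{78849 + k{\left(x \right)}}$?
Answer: $\frac{2}{157863} \approx 1.2669 \cdot 10^{-5}$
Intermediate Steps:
$x = 165$ ($x = 2 + 163 = 165$)
$k{\left(c \right)} = \frac{c}{2}$
$\frac{1}{78849 + k{\left(x \right)}} = \frac{1}{78849 + \frac{1}{2} \cdot 165} = \frac{1}{78849 + \frac{165}{2}} = \frac{1}{\frac{157863}{2}} = \frac{2}{157863}$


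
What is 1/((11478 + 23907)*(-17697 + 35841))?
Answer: 1/642025440 ≈ 1.5576e-9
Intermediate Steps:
1/((11478 + 23907)*(-17697 + 35841)) = 1/(35385*18144) = 1/642025440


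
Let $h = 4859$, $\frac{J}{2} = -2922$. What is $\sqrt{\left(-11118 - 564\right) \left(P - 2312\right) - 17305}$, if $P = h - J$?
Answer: $i \sqrt{98040967} \approx 9901.6 i$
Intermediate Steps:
$J = -5844$ ($J = 2 \left(-2922\right) = -5844$)
$P = 10703$ ($P = 4859 - -5844 = 4859 + 5844 = 10703$)
$\sqrt{\left(-11118 - 564\right) \left(P - 2312\right) - 17305} = \sqrt{\left(-11118 - 564\right) \left(10703 - 2312\right) - 17305} = \sqrt{\left(-11118 - 564\right) 8391 - 17305} = \sqrt{\left(-11682\right) 8391 - 17305} = \sqrt{-98023662 - 17305} = \sqrt{-98040967} = i \sqrt{98040967}$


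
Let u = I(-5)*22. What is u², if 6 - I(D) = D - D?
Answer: 17424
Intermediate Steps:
I(D) = 6 (I(D) = 6 - (D - D) = 6 - 1*0 = 6 + 0 = 6)
u = 132 (u = 6*22 = 132)
u² = 132² = 17424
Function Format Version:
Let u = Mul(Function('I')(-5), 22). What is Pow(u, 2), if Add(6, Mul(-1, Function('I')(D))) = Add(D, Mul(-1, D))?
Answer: 17424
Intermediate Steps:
Function('I')(D) = 6 (Function('I')(D) = Add(6, Mul(-1, Add(D, Mul(-1, D)))) = Add(6, Mul(-1, 0)) = Add(6, 0) = 6)
u = 132 (u = Mul(6, 22) = 132)
Pow(u, 2) = Pow(132, 2) = 17424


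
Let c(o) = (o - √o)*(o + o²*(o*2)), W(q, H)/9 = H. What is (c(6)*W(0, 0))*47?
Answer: 0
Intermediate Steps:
W(q, H) = 9*H
c(o) = (o - √o)*(o + 2*o³) (c(o) = (o - √o)*(o + o²*(2*o)) = (o - √o)*(o + 2*o³))
(c(6)*W(0, 0))*47 = ((6² - 6^(3/2) - 432*√6 + 2*6⁴)*(9*0))*47 = ((36 - 6*√6 - 432*√6 + 2*1296)*0)*47 = ((36 - 6*√6 - 432*√6 + 2592)*0)*47 = ((2628 - 438*√6)*0)*47 = 0*47 = 0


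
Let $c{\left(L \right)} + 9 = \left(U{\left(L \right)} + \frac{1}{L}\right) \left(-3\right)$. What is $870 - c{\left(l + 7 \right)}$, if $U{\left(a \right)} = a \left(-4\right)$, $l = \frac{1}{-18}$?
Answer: $\frac{298537}{375} \approx 796.1$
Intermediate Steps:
$l = - \frac{1}{18} \approx -0.055556$
$U{\left(a \right)} = - 4 a$
$c{\left(L \right)} = -9 - \frac{3}{L} + 12 L$ ($c{\left(L \right)} = -9 + \left(- 4 L + \frac{1}{L}\right) \left(-3\right) = -9 + \left(\frac{1}{L} - 4 L\right) \left(-3\right) = -9 + \left(- \frac{3}{L} + 12 L\right) = -9 - \frac{3}{L} + 12 L$)
$870 - c{\left(l + 7 \right)} = 870 - \left(-9 - \frac{3}{- \frac{1}{18} + 7} + 12 \left(- \frac{1}{18} + 7\right)\right) = 870 - \left(-9 - \frac{3}{\frac{125}{18}} + 12 \cdot \frac{125}{18}\right) = 870 - \left(-9 - \frac{54}{125} + \frac{250}{3}\right) = 870 - \frac{27713}{375} = \frac{298537}{375}$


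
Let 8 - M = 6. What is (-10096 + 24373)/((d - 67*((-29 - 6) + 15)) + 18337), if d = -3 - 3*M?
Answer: 4759/6556 ≈ 0.72590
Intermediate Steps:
M = 2 (M = 8 - 1*6 = 8 - 6 = 2)
d = -9 (d = -3 - 3*2 = -3 - 6 = -9)
(-10096 + 24373)/((d - 67*((-29 - 6) + 15)) + 18337) = (-10096 + 24373)/((-9 - 67*((-29 - 6) + 15)) + 18337) = 14277/((-9 - 67*(-35 + 15)) + 18337) = 14277/((-9 - 67*(-20)) + 18337) = 14277/((-9 + 1340) + 18337) = 14277/(1331 + 18337) = 14277/19668 = 14277*(1/19668) = 4759/6556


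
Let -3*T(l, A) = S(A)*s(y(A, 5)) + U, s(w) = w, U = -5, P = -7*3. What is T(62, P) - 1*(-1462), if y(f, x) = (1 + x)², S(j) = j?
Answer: 5147/3 ≈ 1715.7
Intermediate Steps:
P = -21
T(l, A) = 5/3 - 12*A (T(l, A) = -(A*(1 + 5)² - 5)/3 = -(A*6² - 5)/3 = -(A*36 - 5)/3 = -(36*A - 5)/3 = -(-5 + 36*A)/3 = 5/3 - 12*A)
T(62, P) - 1*(-1462) = (5/3 - 12*(-21)) - 1*(-1462) = (5/3 + 252) + 1462 = 761/3 + 1462 = 5147/3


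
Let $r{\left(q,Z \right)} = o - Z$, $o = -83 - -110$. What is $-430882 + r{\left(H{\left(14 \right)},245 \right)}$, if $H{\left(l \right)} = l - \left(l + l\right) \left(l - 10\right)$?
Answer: $-431100$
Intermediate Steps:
$o = 27$ ($o = -83 + 110 = 27$)
$H{\left(l \right)} = l - 2 l \left(-10 + l\right)$
$r{\left(q,Z \right)} = 27 - Z$
$-430882 + r{\left(H{\left(14 \right)},245 \right)} = -430882 + \left(27 - 245\right) = -430882 - 218 = -431100$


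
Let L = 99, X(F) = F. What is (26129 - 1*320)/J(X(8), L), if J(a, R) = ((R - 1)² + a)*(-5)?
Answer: -8603/16020 ≈ -0.53702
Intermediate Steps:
J(a, R) = -5*a - 5*(-1 + R)² (J(a, R) = ((-1 + R)² + a)*(-5) = (a + (-1 + R)²)*(-5) = -5*a - 5*(-1 + R)²)
(26129 - 1*320)/J(X(8), L) = (26129 - 1*320)/(-5*8 - 5*(-1 + 99)²) = (26129 - 320)/(-40 - 5*98²) = 25809/(-40 - 5*9604) = 25809/(-40 - 48020) = 25809/(-48060) = 25809*(-1/48060) = -8603/16020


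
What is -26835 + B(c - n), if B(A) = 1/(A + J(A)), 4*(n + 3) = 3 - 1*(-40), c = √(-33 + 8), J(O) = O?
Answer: -36522497/1361 - 40*I/1361 ≈ -26835.0 - 0.02939*I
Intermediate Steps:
c = 5*I (c = √(-25) = 5*I ≈ 5.0*I)
n = 31/4 (n = -3 + (3 - 1*(-40))/4 = -3 + (3 + 40)/4 = -3 + (¼)*43 = -3 + 43/4 = 31/4 ≈ 7.7500)
B(A) = 1/(2*A) (B(A) = 1/(A + A) = 1/(2*A))
-26835 + B(c - n) = -26835 + 1/(2*(5*I - 1*31/4)) = -26835 + 1/(2*(5*I - 31/4)) = -26835 + 1/(2*(-31/4 + 5*I)) = -26835 + (16*(-31/4 - 5*I)/1361)/2 = -26835 + 8*(-31/4 - 5*I)/1361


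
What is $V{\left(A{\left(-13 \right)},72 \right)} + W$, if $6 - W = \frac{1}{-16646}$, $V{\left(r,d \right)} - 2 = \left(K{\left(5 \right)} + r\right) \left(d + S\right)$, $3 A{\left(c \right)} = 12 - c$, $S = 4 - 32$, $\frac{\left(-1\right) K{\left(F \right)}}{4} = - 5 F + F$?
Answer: $\frac{194491867}{49938} \approx 3894.7$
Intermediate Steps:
$K{\left(F \right)} = 16 F$ ($K{\left(F \right)} = - 4 \left(- 5 F + F\right) = - 4 \left(- 4 F\right) = 16 F$)
$S = -28$
$A{\left(c \right)} = 4 - \frac{c}{3}$ ($A{\left(c \right)} = \frac{12 - c}{3} = 4 - \frac{c}{3}$)
$V{\left(r,d \right)} = 2 + \left(-28 + d\right) \left(80 + r\right)$ ($V{\left(r,d \right)} = 2 + \left(16 \cdot 5 + r\right) \left(d - 28\right) = 2 + \left(80 + r\right) \left(-28 + d\right) = 2 + \left(-28 + d\right) \left(80 + r\right)$)
$W = \frac{99877}{16646}$ ($W = 6 - \frac{1}{-16646} = 6 - - \frac{1}{16646} = 6 + \frac{1}{16646} = \frac{99877}{16646} \approx 6.0001$)
$V{\left(A{\left(-13 \right)},72 \right)} + W = \left(-2238 - 28 \left(4 - - \frac{13}{3}\right) + 80 \cdot 72 + 72 \left(4 - - \frac{13}{3}\right)\right) + \frac{99877}{16646} = \left(-2238 - 28 \left(4 + \frac{13}{3}\right) + 5760 + 72 \left(4 + \frac{13}{3}\right)\right) + \frac{99877}{16646} = \left(-2238 - \frac{700}{3} + 5760 + 72 \cdot \frac{25}{3}\right) + \frac{99877}{16646} = \left(-2238 - \frac{700}{3} + 5760 + 600\right) + \frac{99877}{16646} = \frac{11666}{3} + \frac{99877}{16646} = \frac{194491867}{49938}$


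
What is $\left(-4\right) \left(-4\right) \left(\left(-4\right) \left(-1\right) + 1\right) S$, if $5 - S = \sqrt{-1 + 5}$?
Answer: $240$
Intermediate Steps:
$S = 3$ ($S = 5 - \sqrt{-1 + 5} = 5 - \sqrt{4} = 5 - 2 = 3$)
$\left(-4\right) \left(-4\right) \left(\left(-4\right) \left(-1\right) + 1\right) S = \left(-4\right) \left(-4\right) \left(\left(-4\right) \left(-1\right) + 1\right) 3 = 16 \left(4 + 1\right) 3 = 16 \cdot 5 \cdot 3 = 80 \cdot 3 = 240$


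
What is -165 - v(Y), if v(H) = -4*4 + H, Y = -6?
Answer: -143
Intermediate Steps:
v(H) = -16 + H
-165 - v(Y) = -165 - (-16 - 6) = -165 - 1*(-22) = -165 + 22 = -143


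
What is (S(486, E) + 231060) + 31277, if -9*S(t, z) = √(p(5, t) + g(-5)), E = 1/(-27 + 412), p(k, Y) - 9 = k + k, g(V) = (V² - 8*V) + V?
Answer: 262337 - √79/9 ≈ 2.6234e+5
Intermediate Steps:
g(V) = V² - 7*V
p(k, Y) = 9 + 2*k (p(k, Y) = 9 + (k + k) = 9 + 2*k)
E = 1/385 ≈ 0.0025974
S(t, z) = -√79/9 (S(t, z) = -√((9 + 2*5) - 5*(-7 - 5))/9 = -√((9 + 10) - 5*(-12))/9 = -√(19 + 60)/9 = -√79/9)
(S(486, E) + 231060) + 31277 = (-√79/9 + 231060) + 31277 = (231060 - √79/9) + 31277 = 262337 - √79/9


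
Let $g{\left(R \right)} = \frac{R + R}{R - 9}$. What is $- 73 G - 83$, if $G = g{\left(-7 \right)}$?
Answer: $- \frac{1175}{8} \approx -146.88$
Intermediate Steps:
$g{\left(R \right)} = \frac{2 R}{-9 + R}$
$G = \frac{7}{8}$ ($G = 2 \left(-7\right) \frac{1}{-9 - 7} = 2 \left(-7\right) \frac{1}{-16} = 2 \left(-7\right) \left(- \frac{1}{16}\right) = \frac{7}{8} \approx 0.875$)
$- 73 G - 83 = \left(-73\right) \frac{7}{8} - 83 = - \frac{511}{8} - 83 = - \frac{1175}{8}$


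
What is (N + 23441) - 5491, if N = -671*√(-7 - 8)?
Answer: 17950 - 671*I*√15 ≈ 17950.0 - 2598.8*I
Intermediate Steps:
N = -671*I*√15 ≈ -2598.8*I
(N + 23441) - 5491 = (-671*I*√15 + 23441) - 5491 = (23441 - 671*I*√15) - 5491 = 17950 - 671*I*√15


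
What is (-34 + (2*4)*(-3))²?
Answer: 3364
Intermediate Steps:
(-34 + (2*4)*(-3))² = (-34 + 8*(-3))² = (-34 - 24)² = (-58)² = 3364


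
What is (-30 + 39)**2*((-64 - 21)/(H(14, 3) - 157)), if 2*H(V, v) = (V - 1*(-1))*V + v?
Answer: 13770/101 ≈ 136.34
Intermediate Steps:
H(V, v) = v/2 + V*(1 + V)/2 (H(V, v) = ((V - 1*(-1))*V + v)/2 = ((V + 1)*V + v)/2 = ((1 + V)*V + v)/2 = (V*(1 + V) + v)/2 = (v + V*(1 + V))/2 = v/2 + V*(1 + V)/2)
(-30 + 39)**2*((-64 - 21)/(H(14, 3) - 157)) = (-30 + 39)**2*((-64 - 21)/(((1/2)*14 + (1/2)*3 + (1/2)*14**2) - 157)) = 9**2*(-85/((7 + 3/2 + (1/2)*196) - 157)) = 81*(-85/((7 + 3/2 + 98) - 157)) = 81*(-85/(213/2 - 157)) = 81*(-85/(-101/2)) = 81*(-85*(-2/101)) = 81*(170/101) = 13770/101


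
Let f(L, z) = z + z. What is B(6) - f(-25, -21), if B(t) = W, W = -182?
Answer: -140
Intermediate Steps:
B(t) = -182
f(L, z) = 2*z
B(6) - f(-25, -21) = -182 - 2*(-21) = -182 - 1*(-42) = -182 + 42 = -140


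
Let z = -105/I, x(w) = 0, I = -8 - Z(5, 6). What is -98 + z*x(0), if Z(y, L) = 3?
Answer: -98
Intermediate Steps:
I = -11 (I = -8 - 1*3 = -8 - 3 = -11)
z = 105/11 (z = -105/(-11) = -105*(-1/11) = 105/11 ≈ 9.5455)
-98 + z*x(0) = -98 + (105/11)*0 = -98 + 0 = -98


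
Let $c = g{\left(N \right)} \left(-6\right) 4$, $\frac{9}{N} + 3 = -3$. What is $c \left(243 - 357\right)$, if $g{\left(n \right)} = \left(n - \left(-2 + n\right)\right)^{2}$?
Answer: $10944$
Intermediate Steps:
$N = - \frac{3}{2}$ ($N = \frac{9}{-3 - 3} = \frac{9}{-6} = 9 \left(- \frac{1}{6}\right) = - \frac{3}{2} \approx -1.5$)
$g{\left(n \right)} = 4$ ($g{\left(n \right)} = 2^{2} = 4$)
$c = -96$ ($c = 4 \left(-6\right) 4 = \left(-24\right) 4 = -96$)
$c \left(243 - 357\right) = - 96 \left(243 - 357\right) = \left(-96\right) \left(-114\right) = 10944$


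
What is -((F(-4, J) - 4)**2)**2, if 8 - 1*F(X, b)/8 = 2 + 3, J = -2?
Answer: -160000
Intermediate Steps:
F(X, b) = 24 (F(X, b) = 64 - 8*(2 + 3) = 64 - 8*5 = 64 - 40 = 24)
-((F(-4, J) - 4)**2)**2 = -((24 - 4)**2)**2 = -(20**2)**2 = -1*400**2 = -1*160000 = -160000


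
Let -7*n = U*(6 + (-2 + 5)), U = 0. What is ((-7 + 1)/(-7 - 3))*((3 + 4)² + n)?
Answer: 147/5 ≈ 29.400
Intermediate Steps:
n = 0 (n = -0*(6 + (-2 + 5)) = -0*(6 + 3) = -0*9 = -⅐*0 = 0)
((-7 + 1)/(-7 - 3))*((3 + 4)² + n) = ((-7 + 1)/(-7 - 3))*((3 + 4)² + 0) = (-6/(-10))*(7² + 0) = (-6*(-⅒))*(49 + 0) = (⅗)*49 = 147/5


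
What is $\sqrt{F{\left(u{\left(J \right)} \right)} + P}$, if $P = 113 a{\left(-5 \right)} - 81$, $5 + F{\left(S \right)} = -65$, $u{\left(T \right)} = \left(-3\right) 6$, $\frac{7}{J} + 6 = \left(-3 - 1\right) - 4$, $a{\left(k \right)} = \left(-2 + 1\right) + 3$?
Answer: $5 \sqrt{3} \approx 8.6602$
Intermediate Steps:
$a{\left(k \right)} = 2$ ($a{\left(k \right)} = -1 + 3 = 2$)
$J = - \frac{1}{2}$ ($J = \frac{7}{-6 - 8} = \frac{7}{-14} = 7 \left(- \frac{1}{14}\right) = - \frac{1}{2} \approx -0.5$)
$u{\left(T \right)} = -18$
$F{\left(S \right)} = -70$ ($F{\left(S \right)} = -5 - 65 = -70$)
$P = 145$ ($P = 113 \cdot 2 - 81 = 226 - 81 = 145$)
$\sqrt{F{\left(u{\left(J \right)} \right)} + P} = \sqrt{-70 + 145} = \sqrt{75} = 5 \sqrt{3}$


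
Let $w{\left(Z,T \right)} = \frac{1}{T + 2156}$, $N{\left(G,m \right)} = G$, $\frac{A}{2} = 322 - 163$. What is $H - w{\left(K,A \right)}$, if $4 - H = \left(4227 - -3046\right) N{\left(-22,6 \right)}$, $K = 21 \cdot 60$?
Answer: $\frac{395864739}{2474} \approx 1.6001 \cdot 10^{5}$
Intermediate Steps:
$A = 318$ ($A = 2 \left(322 - 163\right) = 2 \cdot 159 = 318$)
$K = 1260$
$w{\left(Z,T \right)} = \frac{1}{2156 + T}$
$H = 160010$ ($H = 4 - \left(4227 - -3046\right) \left(-22\right) = 4 - \left(4227 + 3046\right) \left(-22\right) = 4 - 7273 \left(-22\right) = 4 - -160006 = 4 + 160006 = 160010$)
$H - w{\left(K,A \right)} = 160010 - \frac{1}{2156 + 318} = 160010 - \frac{1}{2474} = \frac{395864739}{2474}$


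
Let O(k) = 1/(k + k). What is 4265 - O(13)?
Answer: 110889/26 ≈ 4265.0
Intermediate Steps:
O(k) = 1/(2*k)
4265 - O(13) = 4265 - 1/(2*13) = 4265 - 1*1/26 = 4265 - 1/26 = 110889/26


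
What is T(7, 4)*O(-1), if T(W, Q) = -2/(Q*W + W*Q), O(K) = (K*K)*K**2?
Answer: -1/28 ≈ -0.035714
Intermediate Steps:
O(K) = K**4 (O(K) = K**2*K**2 = K**4)
T(W, Q) = -1/(Q*W) (T(W, Q) = -2/(Q*W + Q*W) = -2*1/(2*Q*W) = -1/(Q*W))
T(7, 4)*O(-1) = -1/(4*7)*(-1)**4 = -1*1/4*1/7*1 = -1/28*1 = -1/28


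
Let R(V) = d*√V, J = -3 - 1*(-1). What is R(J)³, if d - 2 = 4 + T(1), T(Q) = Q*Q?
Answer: -686*I*√2 ≈ -970.15*I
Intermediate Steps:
T(Q) = Q²
d = 7 (d = 2 + (4 + 1²) = 2 + (4 + 1) = 2 + 5 = 7)
J = -2 (J = -3 + 1 = -2)
R(V) = 7*√V
R(J)³ = (7*√(-2))³ = (7*(I*√2))³ = (7*I*√2)³ = -686*I*√2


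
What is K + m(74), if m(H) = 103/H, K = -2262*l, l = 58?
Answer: -9708401/74 ≈ -1.3119e+5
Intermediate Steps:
K = -131196 (K = -2262*58 = -131196)
K + m(74) = -131196 + 103/74 = -9708401/74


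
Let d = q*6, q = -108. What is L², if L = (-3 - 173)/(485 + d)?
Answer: 30976/26569 ≈ 1.1659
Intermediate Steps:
d = -648 (d = -108*6 = -648)
L = 176/163 (L = (-3 - 173)/(485 - 648) = -176/(-163) = -176*(-1/163) = 176/163 ≈ 1.0798)
L² = (176/163)² = 30976/26569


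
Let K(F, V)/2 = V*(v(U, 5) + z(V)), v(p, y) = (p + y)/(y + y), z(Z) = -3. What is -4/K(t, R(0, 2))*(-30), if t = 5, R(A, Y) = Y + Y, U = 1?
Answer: -25/4 ≈ -6.2500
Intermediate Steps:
R(A, Y) = 2*Y
v(p, y) = (p + y)/(2*y) (v(p, y) = (p + y)/((2*y)) = (p + y)*(1/(2*y)) = (p + y)/(2*y))
K(F, V) = -24*V/5 (K(F, V) = 2*(V*((½)*(1 + 5)/5 - 3)) = 2*(V*((½)*(⅕)*6 - 3)) = 2*(V*(⅗ - 3)) = 2*(V*(-12/5)) = 2*(-12*V/5) = -24*V/5)
-4/K(t, R(0, 2))*(-30) = -4/((-48*2/5))*(-30) = -4/((-24/5*4))*(-30) = -4/(-96/5)*(-30) = -4*(-5/96)*(-30) = (5/24)*(-30) = -25/4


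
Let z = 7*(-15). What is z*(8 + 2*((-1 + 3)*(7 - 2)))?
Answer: -2940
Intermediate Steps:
z = -105
z*(8 + 2*((-1 + 3)*(7 - 2))) = -105*(8 + 2*((-1 + 3)*(7 - 2))) = -105*(8 + 2*(2*5)) = -105*(8 + 2*10) = -105*(8 + 20) = -105*28 = -2940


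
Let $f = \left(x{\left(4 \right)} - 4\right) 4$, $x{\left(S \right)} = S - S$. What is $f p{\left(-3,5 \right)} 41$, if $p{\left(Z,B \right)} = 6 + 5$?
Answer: $-7216$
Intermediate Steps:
$p{\left(Z,B \right)} = 11$
$x{\left(S \right)} = 0$
$f = -16$ ($f = \left(0 - 4\right) 4 = \left(-4\right) 4 = -16$)
$f p{\left(-3,5 \right)} 41 = \left(-16\right) 11 \cdot 41 = \left(-176\right) 41 = -7216$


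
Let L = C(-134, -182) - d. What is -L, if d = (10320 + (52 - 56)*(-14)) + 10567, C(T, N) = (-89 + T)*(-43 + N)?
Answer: -29232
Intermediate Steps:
d = 20943 (d = (10320 - 4*(-14)) + 10567 = (10320 + 56) + 10567 = 10376 + 10567 = 20943)
L = 29232 (L = (3827 - 89*(-182) - 43*(-134) - 182*(-134)) - 1*20943 = (3827 + 16198 + 5762 + 24388) - 20943 = 50175 - 20943 = 29232)
-L = -1*29232 = -29232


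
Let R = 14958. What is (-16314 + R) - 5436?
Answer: -6792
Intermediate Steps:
(-16314 + R) - 5436 = (-16314 + 14958) - 5436 = -1356 - 5436 = -6792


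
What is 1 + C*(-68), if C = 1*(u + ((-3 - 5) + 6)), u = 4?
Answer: -135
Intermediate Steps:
C = 2 (C = 1*(4 + ((-3 - 5) + 6)) = 1*(4 + (-8 + 6)) = 1*(4 - 2) = 1*2 = 2)
1 + C*(-68) = 1 + 2*(-68) = 1 - 136 = -135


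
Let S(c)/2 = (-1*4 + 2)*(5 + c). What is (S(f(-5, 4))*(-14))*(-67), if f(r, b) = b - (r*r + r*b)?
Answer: -15008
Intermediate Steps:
f(r, b) = b - r**2 - b*r (f(r, b) = b - (r**2 + b*r) = b + (-r**2 - b*r) = b - r**2 - b*r)
S(c) = -20 - 4*c (S(c) = 2*((-1*4 + 2)*(5 + c)) = 2*((-4 + 2)*(5 + c)) = 2*(-2*(5 + c)) = 2*(-10 - 2*c) = -20 - 4*c)
(S(f(-5, 4))*(-14))*(-67) = ((-20 - 4*(4 - 1*(-5)**2 - 1*4*(-5)))*(-14))*(-67) = ((-20 - 4*(4 - 1*25 + 20))*(-14))*(-67) = ((-20 - 4*(4 - 25 + 20))*(-14))*(-67) = ((-20 - 4*(-1))*(-14))*(-67) = ((-20 + 4)*(-14))*(-67) = -16*(-14)*(-67) = 224*(-67) = -15008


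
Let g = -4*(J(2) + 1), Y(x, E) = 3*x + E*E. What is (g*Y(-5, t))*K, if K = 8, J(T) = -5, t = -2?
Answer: -1408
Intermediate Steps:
Y(x, E) = E² + 3*x (Y(x, E) = 3*x + E² = E² + 3*x)
g = 16 (g = -4*(-5 + 1) = -4*(-4) = 16)
(g*Y(-5, t))*K = (16*((-2)² + 3*(-5)))*8 = (16*(4 - 15))*8 = (16*(-11))*8 = -176*8 = -1408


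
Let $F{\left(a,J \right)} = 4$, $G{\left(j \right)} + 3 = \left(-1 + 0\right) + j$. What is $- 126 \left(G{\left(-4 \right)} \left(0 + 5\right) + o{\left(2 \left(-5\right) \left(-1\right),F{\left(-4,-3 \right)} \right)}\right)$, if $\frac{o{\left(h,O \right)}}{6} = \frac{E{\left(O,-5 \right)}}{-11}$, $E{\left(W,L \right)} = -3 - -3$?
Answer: $5040$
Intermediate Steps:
$G{\left(j \right)} = -4 + j$ ($G{\left(j \right)} = -3 + \left(\left(-1 + 0\right) + j\right) = -3 + \left(-1 + j\right) = -4 + j$)
$E{\left(W,L \right)} = 0$ ($E{\left(W,L \right)} = -3 + 3 = 0$)
$o{\left(h,O \right)} = 0$ ($o{\left(h,O \right)} = 6 \frac{0}{-11} = 6 \cdot 0 \left(- \frac{1}{11}\right) = 6 \cdot 0 = 0$)
$- 126 \left(G{\left(-4 \right)} \left(0 + 5\right) + o{\left(2 \left(-5\right) \left(-1\right),F{\left(-4,-3 \right)} \right)}\right) = - 126 \left(\left(-4 - 4\right) \left(0 + 5\right) + 0\right) = - 126 \left(\left(-8\right) 5 + 0\right) = - 126 \left(-40 + 0\right) = \left(-126\right) \left(-40\right) = 5040$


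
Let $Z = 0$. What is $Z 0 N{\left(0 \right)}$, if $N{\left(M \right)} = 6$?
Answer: $0$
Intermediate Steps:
$Z 0 N{\left(0 \right)} = 0 \cdot 0 \cdot 6 = 0 \cdot 6 = 0$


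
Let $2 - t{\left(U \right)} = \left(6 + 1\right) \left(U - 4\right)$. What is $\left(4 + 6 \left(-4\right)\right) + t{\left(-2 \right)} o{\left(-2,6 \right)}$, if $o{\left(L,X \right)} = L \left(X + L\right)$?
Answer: $-372$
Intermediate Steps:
$o{\left(L,X \right)} = L \left(L + X\right)$
$t{\left(U \right)} = 30 - 7 U$ ($t{\left(U \right)} = 2 - \left(6 + 1\right) \left(U - 4\right) = 2 - 7 \left(-4 + U\right) = 2 - \left(-28 + 7 U\right) = 30 - 7 U$)
$\left(4 + 6 \left(-4\right)\right) + t{\left(-2 \right)} o{\left(-2,6 \right)} = \left(4 + 6 \left(-4\right)\right) + \left(30 - -14\right) \left(- 2 \left(-2 + 6\right)\right) = \left(4 - 24\right) + \left(30 + 14\right) \left(\left(-2\right) 4\right) = -20 + 44 \left(-8\right) = -20 - 352 = -372$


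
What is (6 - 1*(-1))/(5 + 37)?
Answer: 1/6 ≈ 0.16667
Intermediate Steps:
(6 - 1*(-1))/(5 + 37) = (6 + 1)/42 = (1/42)*7 = 1/6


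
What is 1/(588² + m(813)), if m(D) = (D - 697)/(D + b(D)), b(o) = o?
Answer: 813/281089930 ≈ 2.8923e-6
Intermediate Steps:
m(D) = (-697 + D)/(2*D) (m(D) = (D - 697)/(D + D) = (-697 + D)/((2*D)) = (-697 + D)*(1/(2*D)) = (-697 + D)/(2*D))
1/(588² + m(813)) = 1/(588² + (½)*(-697 + 813)/813) = 1/(345744 + (½)*(1/813)*116) = 1/(345744 + 58/813) = 1/(281089930/813) = 813/281089930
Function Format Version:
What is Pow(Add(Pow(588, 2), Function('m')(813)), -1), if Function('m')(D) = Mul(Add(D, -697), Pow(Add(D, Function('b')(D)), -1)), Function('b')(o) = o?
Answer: Rational(813, 281089930) ≈ 2.8923e-6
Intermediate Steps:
Function('m')(D) = Mul(Rational(1, 2), Pow(D, -1), Add(-697, D)) (Function('m')(D) = Mul(Add(D, -697), Pow(Add(D, D), -1)) = Mul(Add(-697, D), Pow(Mul(2, D), -1)) = Mul(Add(-697, D), Mul(Rational(1, 2), Pow(D, -1))) = Mul(Rational(1, 2), Pow(D, -1), Add(-697, D)))
Pow(Add(Pow(588, 2), Function('m')(813)), -1) = Pow(Add(Pow(588, 2), Mul(Rational(1, 2), Pow(813, -1), Add(-697, 813))), -1) = Pow(Add(345744, Mul(Rational(1, 2), Rational(1, 813), 116)), -1) = Pow(Add(345744, Rational(58, 813)), -1) = Pow(Rational(281089930, 813), -1) = Rational(813, 281089930)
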